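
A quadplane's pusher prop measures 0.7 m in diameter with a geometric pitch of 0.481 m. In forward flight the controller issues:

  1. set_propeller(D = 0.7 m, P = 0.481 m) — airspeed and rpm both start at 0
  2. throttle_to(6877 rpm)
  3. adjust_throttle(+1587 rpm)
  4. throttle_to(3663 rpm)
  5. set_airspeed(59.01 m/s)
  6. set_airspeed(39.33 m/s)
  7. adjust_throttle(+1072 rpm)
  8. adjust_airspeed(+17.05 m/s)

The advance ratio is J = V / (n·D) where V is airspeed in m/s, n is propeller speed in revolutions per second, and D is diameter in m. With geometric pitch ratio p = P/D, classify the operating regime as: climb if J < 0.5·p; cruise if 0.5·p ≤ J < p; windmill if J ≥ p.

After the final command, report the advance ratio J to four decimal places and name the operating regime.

set_propeller: D = 0.7 m, P = 0.481 m (p = P/D = 0.687143); state ← (V=0, rpm=0)
throttle_to(6877): rpm ← 6877
adjust_throttle(+1587): rpm ← 6877 +1587 = 8464
throttle_to(3663): rpm ← 3663
set_airspeed(59.01): V ← 59.01 m/s
set_airspeed(39.33): V ← 39.33 m/s
adjust_throttle(+1072): rpm ← 3663 +1072 = 4735
adjust_airspeed(+17.05): V ← 39.33 +17.05 = 56.38 m/s
final state: V = 56.38 m/s, rpm = 4735 → n = rpm/60 = 78.916667 rev/s
J = V / (n·D) = 56.38 / (78.916667 × 0.7) = 1.020606
regime bands: climb J<0.3436 | cruise [0.3436, 0.6871) | windmill J≥0.6871
J = 1.0206 → windmill

J = 1.0206, regime = windmill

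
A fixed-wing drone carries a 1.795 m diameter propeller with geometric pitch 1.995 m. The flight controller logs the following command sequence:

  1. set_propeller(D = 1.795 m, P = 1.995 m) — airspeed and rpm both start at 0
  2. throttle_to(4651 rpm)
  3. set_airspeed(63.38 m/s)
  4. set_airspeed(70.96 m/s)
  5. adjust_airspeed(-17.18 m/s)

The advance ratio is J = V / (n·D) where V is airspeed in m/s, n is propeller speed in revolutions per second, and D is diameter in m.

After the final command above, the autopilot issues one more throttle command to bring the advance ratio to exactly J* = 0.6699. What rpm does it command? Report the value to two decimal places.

rpm = 2683.48

set_propeller: D = 1.795 m, P = 1.995 m (p = P/D = 1.111421); state ← (V=0, rpm=0)
throttle_to(4651): rpm ← 4651
set_airspeed(63.38): V ← 63.38 m/s
set_airspeed(70.96): V ← 70.96 m/s
adjust_airspeed(-17.18): V ← 70.96 -17.18 = 53.78 m/s
final state: V = 53.78 m/s, rpm = 4651 → n = rpm/60 = 77.516667 rev/s
target J* = 0.6699; solve J* = V/(n·D) for n: n = V/(J*·D) = 53.78/(0.6699 × 1.795) = 44.724590 rev/s
rpm = 60·n = 2683.475395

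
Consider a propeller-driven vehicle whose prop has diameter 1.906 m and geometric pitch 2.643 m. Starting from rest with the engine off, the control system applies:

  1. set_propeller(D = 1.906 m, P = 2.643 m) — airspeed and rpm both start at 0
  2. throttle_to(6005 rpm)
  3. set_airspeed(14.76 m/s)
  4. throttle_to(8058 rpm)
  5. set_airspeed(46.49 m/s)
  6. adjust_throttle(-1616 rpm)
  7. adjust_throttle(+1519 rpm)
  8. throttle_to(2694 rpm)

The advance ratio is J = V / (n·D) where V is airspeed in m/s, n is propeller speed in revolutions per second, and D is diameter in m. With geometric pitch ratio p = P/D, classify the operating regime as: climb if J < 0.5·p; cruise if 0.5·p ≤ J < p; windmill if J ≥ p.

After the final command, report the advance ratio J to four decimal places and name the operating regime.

set_propeller: D = 1.906 m, P = 2.643 m (p = P/D = 1.386674); state ← (V=0, rpm=0)
throttle_to(6005): rpm ← 6005
set_airspeed(14.76): V ← 14.76 m/s
throttle_to(8058): rpm ← 8058
set_airspeed(46.49): V ← 46.49 m/s
adjust_throttle(-1616): rpm ← 8058 -1616 = 6442
adjust_throttle(+1519): rpm ← 6442 +1519 = 7961
throttle_to(2694): rpm ← 2694
final state: V = 46.49 m/s, rpm = 2694 → n = rpm/60 = 44.900000 rev/s
J = V / (n·D) = 46.49 / (44.900000 × 1.906) = 0.543238
regime bands: climb J<0.6933 | cruise [0.6933, 1.3867) | windmill J≥1.3867
J = 0.5432 → climb

J = 0.5432, regime = climb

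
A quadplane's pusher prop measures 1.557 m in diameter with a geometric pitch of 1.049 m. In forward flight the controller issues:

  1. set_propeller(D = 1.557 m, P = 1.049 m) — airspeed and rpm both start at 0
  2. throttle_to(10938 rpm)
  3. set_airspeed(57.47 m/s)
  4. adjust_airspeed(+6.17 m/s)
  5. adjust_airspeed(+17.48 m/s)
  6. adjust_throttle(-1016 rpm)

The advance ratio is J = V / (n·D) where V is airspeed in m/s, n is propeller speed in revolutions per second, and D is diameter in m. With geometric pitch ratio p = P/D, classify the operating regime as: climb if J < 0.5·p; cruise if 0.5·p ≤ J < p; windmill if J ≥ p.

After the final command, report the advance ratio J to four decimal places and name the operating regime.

set_propeller: D = 1.557 m, P = 1.049 m (p = P/D = 0.673732); state ← (V=0, rpm=0)
throttle_to(10938): rpm ← 10938
set_airspeed(57.47): V ← 57.47 m/s
adjust_airspeed(+6.17): V ← 57.47 +6.17 = 63.64 m/s
adjust_airspeed(+17.48): V ← 63.64 +17.48 = 81.12 m/s
adjust_throttle(-1016): rpm ← 10938 -1016 = 9922
final state: V = 81.12 m/s, rpm = 9922 → n = rpm/60 = 165.366667 rev/s
J = V / (n·D) = 81.12 / (165.366667 × 1.557) = 0.315059
regime bands: climb J<0.3369 | cruise [0.3369, 0.6737) | windmill J≥0.6737
J = 0.3151 → climb

J = 0.3151, regime = climb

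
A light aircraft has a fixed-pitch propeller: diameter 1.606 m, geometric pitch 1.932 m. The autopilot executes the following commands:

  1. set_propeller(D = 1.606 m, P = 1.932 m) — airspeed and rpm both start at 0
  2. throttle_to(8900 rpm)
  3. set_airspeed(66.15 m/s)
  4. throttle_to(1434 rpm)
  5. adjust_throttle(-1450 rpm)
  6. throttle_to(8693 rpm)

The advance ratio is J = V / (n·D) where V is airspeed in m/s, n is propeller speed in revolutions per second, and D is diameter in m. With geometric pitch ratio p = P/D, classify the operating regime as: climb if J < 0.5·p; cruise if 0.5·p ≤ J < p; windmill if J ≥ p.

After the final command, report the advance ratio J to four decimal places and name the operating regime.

J = 0.2843, regime = climb

set_propeller: D = 1.606 m, P = 1.932 m (p = P/D = 1.202989); state ← (V=0, rpm=0)
throttle_to(8900): rpm ← 8900
set_airspeed(66.15): V ← 66.15 m/s
throttle_to(1434): rpm ← 1434
adjust_throttle(-1450): rpm ← 1434 -1450 = -16
throttle_to(8693): rpm ← 8693
final state: V = 66.15 m/s, rpm = 8693 → n = rpm/60 = 144.883333 rev/s
J = V / (n·D) = 66.15 / (144.883333 × 1.606) = 0.284293
regime bands: climb J<0.6015 | cruise [0.6015, 1.2030) | windmill J≥1.2030
J = 0.2843 → climb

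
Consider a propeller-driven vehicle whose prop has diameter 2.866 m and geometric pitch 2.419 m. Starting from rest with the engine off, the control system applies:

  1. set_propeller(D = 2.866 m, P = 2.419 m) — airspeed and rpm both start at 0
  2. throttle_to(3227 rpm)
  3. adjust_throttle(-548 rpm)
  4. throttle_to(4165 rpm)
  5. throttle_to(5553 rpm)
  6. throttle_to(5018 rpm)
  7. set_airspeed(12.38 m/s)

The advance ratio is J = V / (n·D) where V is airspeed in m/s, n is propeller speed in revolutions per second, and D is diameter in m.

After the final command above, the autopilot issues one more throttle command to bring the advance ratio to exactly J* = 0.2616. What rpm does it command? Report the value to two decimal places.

rpm = 990.74

set_propeller: D = 2.866 m, P = 2.419 m (p = P/D = 0.844033); state ← (V=0, rpm=0)
throttle_to(3227): rpm ← 3227
adjust_throttle(-548): rpm ← 3227 -548 = 2679
throttle_to(4165): rpm ← 4165
throttle_to(5553): rpm ← 5553
throttle_to(5018): rpm ← 5018
set_airspeed(12.38): V ← 12.38 m/s
final state: V = 12.38 m/s, rpm = 5018 → n = rpm/60 = 83.633333 rev/s
target J* = 0.2616; solve J* = V/(n·D) for n: n = V/(J*·D) = 12.38/(0.2616 × 2.866) = 16.512268 rev/s
rpm = 60·n = 990.736058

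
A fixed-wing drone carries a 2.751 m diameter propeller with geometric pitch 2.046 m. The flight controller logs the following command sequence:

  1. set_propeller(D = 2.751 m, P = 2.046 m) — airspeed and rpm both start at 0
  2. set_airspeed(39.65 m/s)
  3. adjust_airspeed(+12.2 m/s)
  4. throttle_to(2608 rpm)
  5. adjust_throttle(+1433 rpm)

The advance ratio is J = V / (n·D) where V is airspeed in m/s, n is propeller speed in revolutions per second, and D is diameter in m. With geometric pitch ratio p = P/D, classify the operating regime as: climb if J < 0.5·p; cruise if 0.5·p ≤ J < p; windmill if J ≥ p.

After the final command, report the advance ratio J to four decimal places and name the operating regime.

set_propeller: D = 2.751 m, P = 2.046 m (p = P/D = 0.743730); state ← (V=0, rpm=0)
set_airspeed(39.65): V ← 39.65 m/s
adjust_airspeed(+12.2): V ← 39.65 +12.2 = 51.85 m/s
throttle_to(2608): rpm ← 2608
adjust_throttle(+1433): rpm ← 2608 +1433 = 4041
final state: V = 51.85 m/s, rpm = 4041 → n = rpm/60 = 67.350000 rev/s
J = V / (n·D) = 51.85 / (67.350000 × 2.751) = 0.279847
regime bands: climb J<0.3719 | cruise [0.3719, 0.7437) | windmill J≥0.7437
J = 0.2798 → climb

J = 0.2798, regime = climb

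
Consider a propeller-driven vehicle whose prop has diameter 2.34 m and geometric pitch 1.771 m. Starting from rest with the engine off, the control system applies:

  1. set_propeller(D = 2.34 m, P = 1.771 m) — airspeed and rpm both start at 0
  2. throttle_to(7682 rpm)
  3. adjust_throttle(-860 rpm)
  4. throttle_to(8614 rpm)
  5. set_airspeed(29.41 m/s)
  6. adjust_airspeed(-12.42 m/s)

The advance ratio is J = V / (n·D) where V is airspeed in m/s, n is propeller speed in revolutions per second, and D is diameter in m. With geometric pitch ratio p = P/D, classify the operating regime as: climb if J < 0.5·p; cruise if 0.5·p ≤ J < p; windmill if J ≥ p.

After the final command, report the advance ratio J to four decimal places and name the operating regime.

set_propeller: D = 2.34 m, P = 1.771 m (p = P/D = 0.756838); state ← (V=0, rpm=0)
throttle_to(7682): rpm ← 7682
adjust_throttle(-860): rpm ← 7682 -860 = 6822
throttle_to(8614): rpm ← 8614
set_airspeed(29.41): V ← 29.41 m/s
adjust_airspeed(-12.42): V ← 29.41 -12.42 = 16.99 m/s
final state: V = 16.99 m/s, rpm = 8614 → n = rpm/60 = 143.566667 rev/s
J = V / (n·D) = 16.99 / (143.566667 × 2.34) = 0.050574
regime bands: climb J<0.3784 | cruise [0.3784, 0.7568) | windmill J≥0.7568
J = 0.0506 → climb

J = 0.0506, regime = climb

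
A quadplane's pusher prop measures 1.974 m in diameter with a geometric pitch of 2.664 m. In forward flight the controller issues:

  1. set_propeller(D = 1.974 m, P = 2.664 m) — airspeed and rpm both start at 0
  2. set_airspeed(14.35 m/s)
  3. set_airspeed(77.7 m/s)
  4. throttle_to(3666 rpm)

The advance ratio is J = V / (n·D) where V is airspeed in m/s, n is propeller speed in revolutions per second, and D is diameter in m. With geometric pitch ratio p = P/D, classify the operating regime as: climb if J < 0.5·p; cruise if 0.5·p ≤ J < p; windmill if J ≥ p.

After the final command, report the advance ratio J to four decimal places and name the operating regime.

set_propeller: D = 1.974 m, P = 2.664 m (p = P/D = 1.349544); state ← (V=0, rpm=0)
set_airspeed(14.35): V ← 14.35 m/s
set_airspeed(77.7): V ← 77.7 m/s
throttle_to(3666): rpm ← 3666
final state: V = 77.7 m/s, rpm = 3666 → n = rpm/60 = 61.100000 rev/s
J = V / (n·D) = 77.7 / (61.100000 × 1.974) = 0.644218
regime bands: climb J<0.6748 | cruise [0.6748, 1.3495) | windmill J≥1.3495
J = 0.6442 → climb

J = 0.6442, regime = climb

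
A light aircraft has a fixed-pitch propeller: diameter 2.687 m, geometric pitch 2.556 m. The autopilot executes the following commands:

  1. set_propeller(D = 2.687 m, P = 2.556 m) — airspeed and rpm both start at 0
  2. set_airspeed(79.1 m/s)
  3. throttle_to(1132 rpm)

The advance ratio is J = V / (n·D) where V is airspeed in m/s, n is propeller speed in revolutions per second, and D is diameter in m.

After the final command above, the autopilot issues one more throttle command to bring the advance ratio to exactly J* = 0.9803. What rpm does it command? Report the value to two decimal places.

rpm = 1801.78

set_propeller: D = 2.687 m, P = 2.556 m (p = P/D = 0.951247); state ← (V=0, rpm=0)
set_airspeed(79.1): V ← 79.1 m/s
throttle_to(1132): rpm ← 1132
final state: V = 79.1 m/s, rpm = 1132 → n = rpm/60 = 18.866667 rev/s
target J* = 0.9803; solve J* = V/(n·D) for n: n = V/(J*·D) = 79.1/(0.9803 × 2.687) = 30.029618 rev/s
rpm = 60·n = 1801.777108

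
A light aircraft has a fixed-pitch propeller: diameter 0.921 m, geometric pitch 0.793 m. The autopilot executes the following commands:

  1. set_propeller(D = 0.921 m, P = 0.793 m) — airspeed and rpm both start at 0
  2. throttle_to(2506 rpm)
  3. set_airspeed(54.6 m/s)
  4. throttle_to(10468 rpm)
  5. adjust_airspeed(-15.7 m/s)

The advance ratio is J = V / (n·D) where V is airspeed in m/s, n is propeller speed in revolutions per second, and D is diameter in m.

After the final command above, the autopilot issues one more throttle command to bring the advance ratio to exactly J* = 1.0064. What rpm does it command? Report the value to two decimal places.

rpm = 2518.09

set_propeller: D = 0.921 m, P = 0.793 m (p = P/D = 0.861021); state ← (V=0, rpm=0)
throttle_to(2506): rpm ← 2506
set_airspeed(54.6): V ← 54.6 m/s
throttle_to(10468): rpm ← 10468
adjust_airspeed(-15.7): V ← 54.6 -15.7 = 38.9 m/s
final state: V = 38.9 m/s, rpm = 10468 → n = rpm/60 = 174.466667 rev/s
target J* = 1.0064; solve J* = V/(n·D) for n: n = V/(J*·D) = 38.9/(1.0064 × 0.921) = 41.968103 rev/s
rpm = 60·n = 2518.086203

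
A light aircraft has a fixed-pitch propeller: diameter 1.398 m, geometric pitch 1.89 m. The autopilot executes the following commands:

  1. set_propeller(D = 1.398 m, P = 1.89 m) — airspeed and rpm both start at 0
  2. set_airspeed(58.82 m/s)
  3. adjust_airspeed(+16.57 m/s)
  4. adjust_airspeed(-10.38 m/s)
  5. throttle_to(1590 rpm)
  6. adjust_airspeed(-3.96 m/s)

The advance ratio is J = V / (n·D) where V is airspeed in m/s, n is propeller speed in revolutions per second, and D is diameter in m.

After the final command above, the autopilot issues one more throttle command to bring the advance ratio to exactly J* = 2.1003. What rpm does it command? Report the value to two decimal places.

rpm = 1247.52

set_propeller: D = 1.398 m, P = 1.89 m (p = P/D = 1.351931); state ← (V=0, rpm=0)
set_airspeed(58.82): V ← 58.82 m/s
adjust_airspeed(+16.57): V ← 58.82 +16.57 = 75.39 m/s
adjust_airspeed(-10.38): V ← 75.39 -10.38 = 65.01 m/s
throttle_to(1590): rpm ← 1590
adjust_airspeed(-3.96): V ← 65.01 -3.96 = 61.05 m/s
final state: V = 61.05 m/s, rpm = 1590 → n = rpm/60 = 26.500000 rev/s
target J* = 2.1003; solve J* = V/(n·D) for n: n = V/(J*·D) = 61.05/(2.1003 × 1.398) = 20.792043 rev/s
rpm = 60·n = 1247.522580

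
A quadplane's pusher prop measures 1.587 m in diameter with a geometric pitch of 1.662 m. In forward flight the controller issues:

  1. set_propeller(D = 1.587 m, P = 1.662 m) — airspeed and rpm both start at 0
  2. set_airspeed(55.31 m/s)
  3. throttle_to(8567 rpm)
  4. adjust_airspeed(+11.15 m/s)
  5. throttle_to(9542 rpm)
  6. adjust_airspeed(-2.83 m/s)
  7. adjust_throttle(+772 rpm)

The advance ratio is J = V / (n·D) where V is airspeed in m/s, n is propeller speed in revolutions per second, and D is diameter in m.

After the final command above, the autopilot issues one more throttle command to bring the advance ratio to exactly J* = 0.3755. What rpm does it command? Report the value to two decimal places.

rpm = 6406.58

set_propeller: D = 1.587 m, P = 1.662 m (p = P/D = 1.047259); state ← (V=0, rpm=0)
set_airspeed(55.31): V ← 55.31 m/s
throttle_to(8567): rpm ← 8567
adjust_airspeed(+11.15): V ← 55.31 +11.15 = 66.46 m/s
throttle_to(9542): rpm ← 9542
adjust_airspeed(-2.83): V ← 66.46 -2.83 = 63.63 m/s
adjust_throttle(+772): rpm ← 9542 +772 = 10314
final state: V = 63.63 m/s, rpm = 10314 → n = rpm/60 = 171.900000 rev/s
target J* = 0.3755; solve J* = V/(n·D) for n: n = V/(J*·D) = 63.63/(0.3755 × 1.587) = 106.776346 rev/s
rpm = 60·n = 6406.580766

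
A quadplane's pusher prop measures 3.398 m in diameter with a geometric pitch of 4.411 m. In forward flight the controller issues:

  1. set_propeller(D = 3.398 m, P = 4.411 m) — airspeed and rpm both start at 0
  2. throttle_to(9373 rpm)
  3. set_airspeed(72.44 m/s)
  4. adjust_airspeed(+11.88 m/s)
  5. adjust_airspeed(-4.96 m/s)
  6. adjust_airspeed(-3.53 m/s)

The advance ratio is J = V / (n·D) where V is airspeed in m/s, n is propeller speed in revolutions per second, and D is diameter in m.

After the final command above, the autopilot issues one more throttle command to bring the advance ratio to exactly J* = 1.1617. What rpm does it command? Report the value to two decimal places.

rpm = 1152.59

set_propeller: D = 3.398 m, P = 4.411 m (p = P/D = 1.298117); state ← (V=0, rpm=0)
throttle_to(9373): rpm ← 9373
set_airspeed(72.44): V ← 72.44 m/s
adjust_airspeed(+11.88): V ← 72.44 +11.88 = 84.32 m/s
adjust_airspeed(-4.96): V ← 84.32 -4.96 = 79.36 m/s
adjust_airspeed(-3.53): V ← 79.36 -3.53 = 75.83 m/s
final state: V = 75.83 m/s, rpm = 9373 → n = rpm/60 = 156.216667 rev/s
target J* = 1.1617; solve J* = V/(n·D) for n: n = V/(J*·D) = 75.83/(1.1617 × 3.398) = 19.209838 rev/s
rpm = 60·n = 1152.590253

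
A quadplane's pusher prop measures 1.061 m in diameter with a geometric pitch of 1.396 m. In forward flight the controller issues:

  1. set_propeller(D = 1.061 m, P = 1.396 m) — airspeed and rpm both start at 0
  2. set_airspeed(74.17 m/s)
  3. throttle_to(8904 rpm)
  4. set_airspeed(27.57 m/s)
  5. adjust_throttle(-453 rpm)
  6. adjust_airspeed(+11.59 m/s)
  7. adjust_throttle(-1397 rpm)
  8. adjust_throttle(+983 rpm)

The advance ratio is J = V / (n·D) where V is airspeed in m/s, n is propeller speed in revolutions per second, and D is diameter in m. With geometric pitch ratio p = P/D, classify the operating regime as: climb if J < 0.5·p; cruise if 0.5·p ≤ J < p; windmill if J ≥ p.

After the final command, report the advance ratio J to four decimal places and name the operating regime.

set_propeller: D = 1.061 m, P = 1.396 m (p = P/D = 1.315740); state ← (V=0, rpm=0)
set_airspeed(74.17): V ← 74.17 m/s
throttle_to(8904): rpm ← 8904
set_airspeed(27.57): V ← 27.57 m/s
adjust_throttle(-453): rpm ← 8904 -453 = 8451
adjust_airspeed(+11.59): V ← 27.57 +11.59 = 39.16 m/s
adjust_throttle(-1397): rpm ← 8451 -1397 = 7054
adjust_throttle(+983): rpm ← 7054 +983 = 8037
final state: V = 39.16 m/s, rpm = 8037 → n = rpm/60 = 133.950000 rev/s
J = V / (n·D) = 39.16 / (133.950000 × 1.061) = 0.275540
regime bands: climb J<0.6579 | cruise [0.6579, 1.3157) | windmill J≥1.3157
J = 0.2755 → climb

J = 0.2755, regime = climb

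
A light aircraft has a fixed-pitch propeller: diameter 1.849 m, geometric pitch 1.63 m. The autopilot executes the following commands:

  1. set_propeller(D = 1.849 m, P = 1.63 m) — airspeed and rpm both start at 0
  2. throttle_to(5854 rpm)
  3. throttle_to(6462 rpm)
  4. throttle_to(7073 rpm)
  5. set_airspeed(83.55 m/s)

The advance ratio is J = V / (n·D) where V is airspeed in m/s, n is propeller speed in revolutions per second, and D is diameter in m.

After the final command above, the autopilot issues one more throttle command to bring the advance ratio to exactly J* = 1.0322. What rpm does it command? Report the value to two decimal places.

set_propeller: D = 1.849 m, P = 1.63 m (p = P/D = 0.881558); state ← (V=0, rpm=0)
throttle_to(5854): rpm ← 5854
throttle_to(6462): rpm ← 6462
throttle_to(7073): rpm ← 7073
set_airspeed(83.55): V ← 83.55 m/s
final state: V = 83.55 m/s, rpm = 7073 → n = rpm/60 = 117.883333 rev/s
target J* = 1.0322; solve J* = V/(n·D) for n: n = V/(J*·D) = 83.55/(1.0322 × 1.849) = 43.776969 rev/s
rpm = 60·n = 2626.618137

rpm = 2626.62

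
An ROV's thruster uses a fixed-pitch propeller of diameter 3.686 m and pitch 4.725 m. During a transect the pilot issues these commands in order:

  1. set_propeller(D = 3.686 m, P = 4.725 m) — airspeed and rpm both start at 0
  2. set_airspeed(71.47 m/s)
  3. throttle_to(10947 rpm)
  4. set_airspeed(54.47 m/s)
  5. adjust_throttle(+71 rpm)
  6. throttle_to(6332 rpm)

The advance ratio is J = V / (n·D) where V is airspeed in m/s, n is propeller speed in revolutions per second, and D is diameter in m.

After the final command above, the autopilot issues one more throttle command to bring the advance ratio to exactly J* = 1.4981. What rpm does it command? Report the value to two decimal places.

set_propeller: D = 3.686 m, P = 4.725 m (p = P/D = 1.281877); state ← (V=0, rpm=0)
set_airspeed(71.47): V ← 71.47 m/s
throttle_to(10947): rpm ← 10947
set_airspeed(54.47): V ← 54.47 m/s
adjust_throttle(+71): rpm ← 10947 +71 = 11018
throttle_to(6332): rpm ← 6332
final state: V = 54.47 m/s, rpm = 6332 → n = rpm/60 = 105.533333 rev/s
target J* = 1.4981; solve J* = V/(n·D) for n: n = V/(J*·D) = 54.47/(1.4981 × 3.686) = 9.864186 rev/s
rpm = 60·n = 591.851143

rpm = 591.85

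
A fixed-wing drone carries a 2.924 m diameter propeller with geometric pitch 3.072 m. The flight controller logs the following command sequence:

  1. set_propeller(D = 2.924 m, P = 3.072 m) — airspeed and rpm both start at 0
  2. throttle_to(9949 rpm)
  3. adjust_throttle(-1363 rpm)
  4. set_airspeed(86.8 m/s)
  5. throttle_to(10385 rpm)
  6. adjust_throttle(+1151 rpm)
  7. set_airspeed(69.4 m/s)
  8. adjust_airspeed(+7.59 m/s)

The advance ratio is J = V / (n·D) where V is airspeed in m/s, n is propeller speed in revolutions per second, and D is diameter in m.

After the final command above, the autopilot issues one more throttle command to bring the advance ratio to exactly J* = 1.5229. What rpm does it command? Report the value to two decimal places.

set_propeller: D = 2.924 m, P = 3.072 m (p = P/D = 1.050616); state ← (V=0, rpm=0)
throttle_to(9949): rpm ← 9949
adjust_throttle(-1363): rpm ← 9949 -1363 = 8586
set_airspeed(86.8): V ← 86.8 m/s
throttle_to(10385): rpm ← 10385
adjust_throttle(+1151): rpm ← 10385 +1151 = 11536
set_airspeed(69.4): V ← 69.4 m/s
adjust_airspeed(+7.59): V ← 69.4 +7.59 = 76.99 m/s
final state: V = 76.99 m/s, rpm = 11536 → n = rpm/60 = 192.266667 rev/s
target J* = 1.5229; solve J* = V/(n·D) for n: n = V/(J*·D) = 76.99/(1.5229 × 2.924) = 17.289625 rev/s
rpm = 60·n = 1037.377478

rpm = 1037.38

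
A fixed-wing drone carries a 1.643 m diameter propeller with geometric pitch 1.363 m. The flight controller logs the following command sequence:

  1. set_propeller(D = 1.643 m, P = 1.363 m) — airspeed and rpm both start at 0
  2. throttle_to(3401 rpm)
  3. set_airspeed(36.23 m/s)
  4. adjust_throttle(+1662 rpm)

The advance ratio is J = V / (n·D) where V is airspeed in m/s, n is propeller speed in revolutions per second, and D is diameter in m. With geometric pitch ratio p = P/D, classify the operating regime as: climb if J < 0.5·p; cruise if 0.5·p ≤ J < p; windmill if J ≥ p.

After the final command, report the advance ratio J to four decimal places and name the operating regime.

J = 0.2613, regime = climb

set_propeller: D = 1.643 m, P = 1.363 m (p = P/D = 0.829580); state ← (V=0, rpm=0)
throttle_to(3401): rpm ← 3401
set_airspeed(36.23): V ← 36.23 m/s
adjust_throttle(+1662): rpm ← 3401 +1662 = 5063
final state: V = 36.23 m/s, rpm = 5063 → n = rpm/60 = 84.383333 rev/s
J = V / (n·D) = 36.23 / (84.383333 × 1.643) = 0.261321
regime bands: climb J<0.4148 | cruise [0.4148, 0.8296) | windmill J≥0.8296
J = 0.2613 → climb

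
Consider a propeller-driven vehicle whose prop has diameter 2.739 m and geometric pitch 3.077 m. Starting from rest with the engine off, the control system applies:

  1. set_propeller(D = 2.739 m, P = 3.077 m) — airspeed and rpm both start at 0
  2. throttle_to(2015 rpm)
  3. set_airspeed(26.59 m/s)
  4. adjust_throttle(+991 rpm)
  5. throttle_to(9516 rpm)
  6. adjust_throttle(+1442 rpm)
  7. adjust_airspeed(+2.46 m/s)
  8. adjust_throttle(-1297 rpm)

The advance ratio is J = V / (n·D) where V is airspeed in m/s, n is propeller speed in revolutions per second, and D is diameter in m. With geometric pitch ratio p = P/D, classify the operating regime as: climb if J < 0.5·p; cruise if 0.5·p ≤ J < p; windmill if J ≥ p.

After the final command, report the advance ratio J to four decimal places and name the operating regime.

set_propeller: D = 2.739 m, P = 3.077 m (p = P/D = 1.123403); state ← (V=0, rpm=0)
throttle_to(2015): rpm ← 2015
set_airspeed(26.59): V ← 26.59 m/s
adjust_throttle(+991): rpm ← 2015 +991 = 3006
throttle_to(9516): rpm ← 9516
adjust_throttle(+1442): rpm ← 9516 +1442 = 10958
adjust_airspeed(+2.46): V ← 26.59 +2.46 = 29.05 m/s
adjust_throttle(-1297): rpm ← 10958 -1297 = 9661
final state: V = 29.05 m/s, rpm = 9661 → n = rpm/60 = 161.016667 rev/s
J = V / (n·D) = 29.05 / (161.016667 × 2.739) = 0.065869
regime bands: climb J<0.5617 | cruise [0.5617, 1.1234) | windmill J≥1.1234
J = 0.0659 → climb

J = 0.0659, regime = climb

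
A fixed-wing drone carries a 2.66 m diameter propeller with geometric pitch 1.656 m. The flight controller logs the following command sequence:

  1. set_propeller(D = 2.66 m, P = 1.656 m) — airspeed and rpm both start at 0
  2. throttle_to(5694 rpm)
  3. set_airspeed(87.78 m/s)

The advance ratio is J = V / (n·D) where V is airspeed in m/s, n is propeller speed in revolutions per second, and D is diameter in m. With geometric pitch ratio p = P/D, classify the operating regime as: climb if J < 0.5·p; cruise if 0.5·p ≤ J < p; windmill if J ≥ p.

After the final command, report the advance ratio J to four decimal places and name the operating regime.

set_propeller: D = 2.66 m, P = 1.656 m (p = P/D = 0.622556); state ← (V=0, rpm=0)
throttle_to(5694): rpm ← 5694
set_airspeed(87.78): V ← 87.78 m/s
final state: V = 87.78 m/s, rpm = 5694 → n = rpm/60 = 94.900000 rev/s
J = V / (n·D) = 87.78 / (94.900000 × 2.66) = 0.347734
regime bands: climb J<0.3113 | cruise [0.3113, 0.6226) | windmill J≥0.6226
J = 0.3477 → cruise

J = 0.3477, regime = cruise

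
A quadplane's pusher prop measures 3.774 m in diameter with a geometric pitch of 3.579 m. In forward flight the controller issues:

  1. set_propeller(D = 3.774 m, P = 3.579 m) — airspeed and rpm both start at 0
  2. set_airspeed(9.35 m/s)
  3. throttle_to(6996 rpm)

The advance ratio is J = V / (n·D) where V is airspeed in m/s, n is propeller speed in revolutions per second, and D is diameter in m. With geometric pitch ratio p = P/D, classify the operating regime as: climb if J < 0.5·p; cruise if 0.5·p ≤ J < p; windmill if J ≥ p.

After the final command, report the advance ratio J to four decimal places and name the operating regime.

J = 0.0212, regime = climb

set_propeller: D = 3.774 m, P = 3.579 m (p = P/D = 0.948331); state ← (V=0, rpm=0)
set_airspeed(9.35): V ← 9.35 m/s
throttle_to(6996): rpm ← 6996
final state: V = 9.35 m/s, rpm = 6996 → n = rpm/60 = 116.600000 rev/s
J = V / (n·D) = 9.35 / (116.600000 × 3.774) = 0.021248
regime bands: climb J<0.4742 | cruise [0.4742, 0.9483) | windmill J≥0.9483
J = 0.0212 → climb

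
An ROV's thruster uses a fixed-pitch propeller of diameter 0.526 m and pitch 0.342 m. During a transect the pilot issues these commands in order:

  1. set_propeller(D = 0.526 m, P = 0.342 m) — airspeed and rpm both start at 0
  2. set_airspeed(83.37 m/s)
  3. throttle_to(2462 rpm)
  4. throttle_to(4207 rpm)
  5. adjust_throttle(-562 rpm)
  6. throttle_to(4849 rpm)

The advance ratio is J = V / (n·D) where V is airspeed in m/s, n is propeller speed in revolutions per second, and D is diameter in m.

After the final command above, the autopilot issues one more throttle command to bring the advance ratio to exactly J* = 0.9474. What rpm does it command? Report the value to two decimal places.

set_propeller: D = 0.526 m, P = 0.342 m (p = P/D = 0.650190); state ← (V=0, rpm=0)
set_airspeed(83.37): V ← 83.37 m/s
throttle_to(2462): rpm ← 2462
throttle_to(4207): rpm ← 4207
adjust_throttle(-562): rpm ← 4207 -562 = 3645
throttle_to(4849): rpm ← 4849
final state: V = 83.37 m/s, rpm = 4849 → n = rpm/60 = 80.816667 rev/s
target J* = 0.9474; solve J* = V/(n·D) for n: n = V/(J*·D) = 83.37/(0.9474 × 0.526) = 167.297972 rev/s
rpm = 60·n = 10037.878332

rpm = 10037.88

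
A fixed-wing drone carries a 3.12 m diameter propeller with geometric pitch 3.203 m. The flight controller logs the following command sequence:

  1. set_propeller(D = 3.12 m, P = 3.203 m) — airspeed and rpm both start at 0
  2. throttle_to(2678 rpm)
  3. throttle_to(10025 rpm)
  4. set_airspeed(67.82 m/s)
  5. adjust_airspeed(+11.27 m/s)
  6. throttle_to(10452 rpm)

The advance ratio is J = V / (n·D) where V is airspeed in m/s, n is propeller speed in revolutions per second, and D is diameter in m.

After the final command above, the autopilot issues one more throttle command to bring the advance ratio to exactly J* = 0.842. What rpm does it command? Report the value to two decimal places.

set_propeller: D = 3.12 m, P = 3.203 m (p = P/D = 1.026603); state ← (V=0, rpm=0)
throttle_to(2678): rpm ← 2678
throttle_to(10025): rpm ← 10025
set_airspeed(67.82): V ← 67.82 m/s
adjust_airspeed(+11.27): V ← 67.82 +11.27 = 79.09 m/s
throttle_to(10452): rpm ← 10452
final state: V = 79.09 m/s, rpm = 10452 → n = rpm/60 = 174.200000 rev/s
target J* = 0.842; solve J* = V/(n·D) for n: n = V/(J*·D) = 79.09/(0.842 × 3.12) = 30.106127 rev/s
rpm = 60·n = 1806.367623

rpm = 1806.37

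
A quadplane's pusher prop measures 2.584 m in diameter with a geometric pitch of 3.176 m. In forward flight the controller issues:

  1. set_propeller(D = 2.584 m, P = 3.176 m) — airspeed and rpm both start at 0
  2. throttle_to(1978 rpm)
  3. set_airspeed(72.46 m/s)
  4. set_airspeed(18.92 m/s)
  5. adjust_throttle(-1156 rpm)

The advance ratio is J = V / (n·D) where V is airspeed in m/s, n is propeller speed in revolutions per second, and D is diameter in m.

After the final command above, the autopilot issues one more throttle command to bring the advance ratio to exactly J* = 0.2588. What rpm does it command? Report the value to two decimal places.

set_propeller: D = 2.584 m, P = 3.176 m (p = P/D = 1.229102); state ← (V=0, rpm=0)
throttle_to(1978): rpm ← 1978
set_airspeed(72.46): V ← 72.46 m/s
set_airspeed(18.92): V ← 18.92 m/s
adjust_throttle(-1156): rpm ← 1978 -1156 = 822
final state: V = 18.92 m/s, rpm = 822 → n = rpm/60 = 13.700000 rev/s
target J* = 0.2588; solve J* = V/(n·D) for n: n = V/(J*·D) = 18.92/(0.2588 × 2.584) = 28.292046 rev/s
rpm = 60·n = 1697.522741

rpm = 1697.52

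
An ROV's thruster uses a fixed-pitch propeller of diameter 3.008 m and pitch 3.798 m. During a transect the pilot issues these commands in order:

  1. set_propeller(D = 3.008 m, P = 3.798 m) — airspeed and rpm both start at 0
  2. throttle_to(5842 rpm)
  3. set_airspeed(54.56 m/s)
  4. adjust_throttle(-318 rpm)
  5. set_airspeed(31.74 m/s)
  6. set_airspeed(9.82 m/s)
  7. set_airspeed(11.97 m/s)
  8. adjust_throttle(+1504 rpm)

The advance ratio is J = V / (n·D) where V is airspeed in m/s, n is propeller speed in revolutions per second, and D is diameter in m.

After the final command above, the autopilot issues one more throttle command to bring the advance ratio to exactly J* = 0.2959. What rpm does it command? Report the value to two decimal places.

rpm = 806.91

set_propeller: D = 3.008 m, P = 3.798 m (p = P/D = 1.262633); state ← (V=0, rpm=0)
throttle_to(5842): rpm ← 5842
set_airspeed(54.56): V ← 54.56 m/s
adjust_throttle(-318): rpm ← 5842 -318 = 5524
set_airspeed(31.74): V ← 31.74 m/s
set_airspeed(9.82): V ← 9.82 m/s
set_airspeed(11.97): V ← 11.97 m/s
adjust_throttle(+1504): rpm ← 5524 +1504 = 7028
final state: V = 11.97 m/s, rpm = 7028 → n = rpm/60 = 117.133333 rev/s
target J* = 0.2959; solve J* = V/(n·D) for n: n = V/(J*·D) = 11.97/(0.2959 × 3.008) = 13.448423 rev/s
rpm = 60·n = 806.905366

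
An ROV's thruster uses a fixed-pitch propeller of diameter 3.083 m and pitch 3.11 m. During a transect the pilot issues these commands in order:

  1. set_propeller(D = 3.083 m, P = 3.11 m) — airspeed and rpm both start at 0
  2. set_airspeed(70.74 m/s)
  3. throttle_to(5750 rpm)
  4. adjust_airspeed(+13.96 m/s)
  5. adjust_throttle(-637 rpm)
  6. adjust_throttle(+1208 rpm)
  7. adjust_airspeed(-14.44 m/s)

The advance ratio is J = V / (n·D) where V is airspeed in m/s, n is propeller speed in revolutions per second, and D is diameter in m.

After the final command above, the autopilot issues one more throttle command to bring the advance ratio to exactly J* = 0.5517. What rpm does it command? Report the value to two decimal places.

set_propeller: D = 3.083 m, P = 3.11 m (p = P/D = 1.008758); state ← (V=0, rpm=0)
set_airspeed(70.74): V ← 70.74 m/s
throttle_to(5750): rpm ← 5750
adjust_airspeed(+13.96): V ← 70.74 +13.96 = 84.7 m/s
adjust_throttle(-637): rpm ← 5750 -637 = 5113
adjust_throttle(+1208): rpm ← 5113 +1208 = 6321
adjust_airspeed(-14.44): V ← 84.7 -14.44 = 70.26 m/s
final state: V = 70.26 m/s, rpm = 6321 → n = rpm/60 = 105.350000 rev/s
target J* = 0.5517; solve J* = V/(n·D) for n: n = V/(J*·D) = 70.26/(0.5517 × 3.083) = 41.307759 rev/s
rpm = 60·n = 2478.465553

rpm = 2478.47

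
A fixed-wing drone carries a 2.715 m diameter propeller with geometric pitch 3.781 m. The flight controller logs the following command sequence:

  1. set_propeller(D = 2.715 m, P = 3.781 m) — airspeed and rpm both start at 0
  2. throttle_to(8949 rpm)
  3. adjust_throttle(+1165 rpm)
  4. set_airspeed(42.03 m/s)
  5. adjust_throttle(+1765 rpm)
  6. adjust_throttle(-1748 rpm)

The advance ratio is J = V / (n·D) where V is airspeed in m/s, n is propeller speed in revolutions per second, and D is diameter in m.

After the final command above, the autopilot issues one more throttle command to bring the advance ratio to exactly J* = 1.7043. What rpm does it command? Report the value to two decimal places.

rpm = 545.00

set_propeller: D = 2.715 m, P = 3.781 m (p = P/D = 1.392634); state ← (V=0, rpm=0)
throttle_to(8949): rpm ← 8949
adjust_throttle(+1165): rpm ← 8949 +1165 = 10114
set_airspeed(42.03): V ← 42.03 m/s
adjust_throttle(+1765): rpm ← 10114 +1765 = 11879
adjust_throttle(-1748): rpm ← 11879 -1748 = 10131
final state: V = 42.03 m/s, rpm = 10131 → n = rpm/60 = 168.850000 rev/s
target J* = 1.7043; solve J* = V/(n·D) for n: n = V/(J*·D) = 42.03/(1.7043 × 2.715) = 9.083297 rev/s
rpm = 60·n = 544.997817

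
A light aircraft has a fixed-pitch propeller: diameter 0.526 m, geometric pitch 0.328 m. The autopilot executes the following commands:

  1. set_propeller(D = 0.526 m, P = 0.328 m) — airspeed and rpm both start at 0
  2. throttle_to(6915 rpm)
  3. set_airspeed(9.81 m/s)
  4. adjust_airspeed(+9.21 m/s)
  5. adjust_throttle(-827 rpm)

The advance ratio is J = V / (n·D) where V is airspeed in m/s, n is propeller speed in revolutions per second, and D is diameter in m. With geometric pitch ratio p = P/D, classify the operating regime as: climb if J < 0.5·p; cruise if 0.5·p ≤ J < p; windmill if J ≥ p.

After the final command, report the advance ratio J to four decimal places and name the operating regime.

J = 0.3564, regime = cruise

set_propeller: D = 0.526 m, P = 0.328 m (p = P/D = 0.623574); state ← (V=0, rpm=0)
throttle_to(6915): rpm ← 6915
set_airspeed(9.81): V ← 9.81 m/s
adjust_airspeed(+9.21): V ← 9.81 +9.21 = 19.02 m/s
adjust_throttle(-827): rpm ← 6915 -827 = 6088
final state: V = 19.02 m/s, rpm = 6088 → n = rpm/60 = 101.466667 rev/s
J = V / (n·D) = 19.02 / (101.466667 × 0.526) = 0.356370
regime bands: climb J<0.3118 | cruise [0.3118, 0.6236) | windmill J≥0.6236
J = 0.3564 → cruise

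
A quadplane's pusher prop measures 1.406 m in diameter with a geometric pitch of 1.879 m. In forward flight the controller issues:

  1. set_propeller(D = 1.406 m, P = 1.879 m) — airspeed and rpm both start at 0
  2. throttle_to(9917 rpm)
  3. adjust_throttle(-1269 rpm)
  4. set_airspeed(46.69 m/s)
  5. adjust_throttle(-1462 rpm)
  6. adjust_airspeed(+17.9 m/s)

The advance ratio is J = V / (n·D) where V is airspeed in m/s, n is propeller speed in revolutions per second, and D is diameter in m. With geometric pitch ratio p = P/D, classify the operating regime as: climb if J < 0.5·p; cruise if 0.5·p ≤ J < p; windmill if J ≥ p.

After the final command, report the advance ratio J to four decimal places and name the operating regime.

set_propeller: D = 1.406 m, P = 1.879 m (p = P/D = 1.336415); state ← (V=0, rpm=0)
throttle_to(9917): rpm ← 9917
adjust_throttle(-1269): rpm ← 9917 -1269 = 8648
set_airspeed(46.69): V ← 46.69 m/s
adjust_throttle(-1462): rpm ← 8648 -1462 = 7186
adjust_airspeed(+17.9): V ← 46.69 +17.9 = 64.59 m/s
final state: V = 64.59 m/s, rpm = 7186 → n = rpm/60 = 119.766667 rev/s
J = V / (n·D) = 64.59 / (119.766667 × 1.406) = 0.383569
regime bands: climb J<0.6682 | cruise [0.6682, 1.3364) | windmill J≥1.3364
J = 0.3836 → climb

J = 0.3836, regime = climb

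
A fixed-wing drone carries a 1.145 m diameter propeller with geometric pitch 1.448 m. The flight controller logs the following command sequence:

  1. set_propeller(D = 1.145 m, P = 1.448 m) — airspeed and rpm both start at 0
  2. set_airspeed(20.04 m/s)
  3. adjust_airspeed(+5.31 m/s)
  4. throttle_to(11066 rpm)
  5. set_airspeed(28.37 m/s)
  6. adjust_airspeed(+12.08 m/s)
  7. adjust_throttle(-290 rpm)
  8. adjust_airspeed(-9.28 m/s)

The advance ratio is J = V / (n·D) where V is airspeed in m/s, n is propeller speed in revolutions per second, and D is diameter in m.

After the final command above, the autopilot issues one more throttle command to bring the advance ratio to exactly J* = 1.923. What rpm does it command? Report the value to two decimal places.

set_propeller: D = 1.145 m, P = 1.448 m (p = P/D = 1.264629); state ← (V=0, rpm=0)
set_airspeed(20.04): V ← 20.04 m/s
adjust_airspeed(+5.31): V ← 20.04 +5.31 = 25.35 m/s
throttle_to(11066): rpm ← 11066
set_airspeed(28.37): V ← 28.37 m/s
adjust_airspeed(+12.08): V ← 28.37 +12.08 = 40.45 m/s
adjust_throttle(-290): rpm ← 11066 -290 = 10776
adjust_airspeed(-9.28): V ← 40.45 -9.28 = 31.17 m/s
final state: V = 31.17 m/s, rpm = 10776 → n = rpm/60 = 179.600000 rev/s
target J* = 1.923; solve J* = V/(n·D) for n: n = V/(J*·D) = 31.17/(1.923 × 1.145) = 14.156374 rev/s
rpm = 60·n = 849.382447

rpm = 849.38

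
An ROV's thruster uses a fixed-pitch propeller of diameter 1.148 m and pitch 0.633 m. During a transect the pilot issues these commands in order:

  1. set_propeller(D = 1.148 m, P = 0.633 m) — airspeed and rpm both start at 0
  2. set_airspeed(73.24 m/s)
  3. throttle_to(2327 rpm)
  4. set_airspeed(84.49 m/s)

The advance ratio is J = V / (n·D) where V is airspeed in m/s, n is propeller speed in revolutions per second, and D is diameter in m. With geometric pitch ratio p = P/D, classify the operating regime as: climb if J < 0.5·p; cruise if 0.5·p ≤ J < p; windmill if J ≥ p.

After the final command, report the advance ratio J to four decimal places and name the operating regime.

J = 1.8977, regime = windmill

set_propeller: D = 1.148 m, P = 0.633 m (p = P/D = 0.551394); state ← (V=0, rpm=0)
set_airspeed(73.24): V ← 73.24 m/s
throttle_to(2327): rpm ← 2327
set_airspeed(84.49): V ← 84.49 m/s
final state: V = 84.49 m/s, rpm = 2327 → n = rpm/60 = 38.783333 rev/s
J = V / (n·D) = 84.49 / (38.783333 × 1.148) = 1.897660
regime bands: climb J<0.2757 | cruise [0.2757, 0.5514) | windmill J≥0.5514
J = 1.8977 → windmill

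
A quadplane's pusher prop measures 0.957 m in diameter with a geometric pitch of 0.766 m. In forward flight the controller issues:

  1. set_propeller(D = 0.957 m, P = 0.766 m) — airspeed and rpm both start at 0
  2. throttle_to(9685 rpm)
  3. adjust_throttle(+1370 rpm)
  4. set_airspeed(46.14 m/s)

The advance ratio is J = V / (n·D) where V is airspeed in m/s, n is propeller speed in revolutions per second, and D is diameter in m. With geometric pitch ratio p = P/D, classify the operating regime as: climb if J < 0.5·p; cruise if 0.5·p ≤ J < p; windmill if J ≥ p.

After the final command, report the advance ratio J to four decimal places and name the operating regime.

set_propeller: D = 0.957 m, P = 0.766 m (p = P/D = 0.800418); state ← (V=0, rpm=0)
throttle_to(9685): rpm ← 9685
adjust_throttle(+1370): rpm ← 9685 +1370 = 11055
set_airspeed(46.14): V ← 46.14 m/s
final state: V = 46.14 m/s, rpm = 11055 → n = rpm/60 = 184.250000 rev/s
J = V / (n·D) = 46.14 / (184.250000 × 0.957) = 0.261673
regime bands: climb J<0.4002 | cruise [0.4002, 0.8004) | windmill J≥0.8004
J = 0.2617 → climb

J = 0.2617, regime = climb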